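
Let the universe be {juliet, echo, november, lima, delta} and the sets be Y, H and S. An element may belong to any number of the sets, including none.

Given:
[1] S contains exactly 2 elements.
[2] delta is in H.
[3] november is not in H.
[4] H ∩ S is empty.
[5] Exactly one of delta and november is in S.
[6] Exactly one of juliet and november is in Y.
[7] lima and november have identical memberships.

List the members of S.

From (2): delta ∈ H.
From (3): november ∉ H.
(4) (disjoint): delta ∉ S.
(5) (exactly one): november ∈ S.
(7): lima matches november: lima ∉ H.
(7): lima matches november: lima ∈ S.
(1): S already has 2, so the rest are out.

S = {lima, november}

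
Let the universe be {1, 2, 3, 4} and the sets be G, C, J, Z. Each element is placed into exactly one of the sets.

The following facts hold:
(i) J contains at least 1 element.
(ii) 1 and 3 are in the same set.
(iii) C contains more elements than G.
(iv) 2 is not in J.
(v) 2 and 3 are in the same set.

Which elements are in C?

From (iv): 2 ∉ J.
(v): 3 matches 2: 3 ∉ J.
(ii): 1 matches 3: 1 ∉ J.
(i): only 1 candidates remain for J, so all are in.
Suppose 1 ∉ C: no assignment then satisfies all the clues, so 1 ∈ C.

C = {1, 2, 3}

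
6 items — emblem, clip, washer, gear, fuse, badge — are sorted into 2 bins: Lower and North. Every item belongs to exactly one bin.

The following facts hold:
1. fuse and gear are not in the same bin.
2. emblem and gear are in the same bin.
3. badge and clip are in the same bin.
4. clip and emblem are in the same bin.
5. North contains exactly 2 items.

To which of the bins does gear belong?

gear: Lower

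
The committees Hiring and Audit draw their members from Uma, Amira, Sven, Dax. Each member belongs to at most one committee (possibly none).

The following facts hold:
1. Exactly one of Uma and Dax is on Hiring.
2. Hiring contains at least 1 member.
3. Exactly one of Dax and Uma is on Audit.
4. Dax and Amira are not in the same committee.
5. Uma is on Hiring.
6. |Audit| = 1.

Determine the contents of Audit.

Audit = {Dax}

From (5): Uma ∈ Hiring.
(1) (exactly one): Dax ∉ Hiring.
(3) (exactly one): Dax ∈ Audit.
(4): Amira ∉ Audit.
(6): Audit already has 1, so the rest are out.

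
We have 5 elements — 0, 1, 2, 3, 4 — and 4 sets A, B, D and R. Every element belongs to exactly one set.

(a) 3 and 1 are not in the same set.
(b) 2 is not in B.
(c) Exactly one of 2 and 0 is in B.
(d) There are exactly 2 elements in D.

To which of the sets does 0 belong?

From (b): 2 ∉ B.
(c) (exactly one): 0 ∈ B.

0: B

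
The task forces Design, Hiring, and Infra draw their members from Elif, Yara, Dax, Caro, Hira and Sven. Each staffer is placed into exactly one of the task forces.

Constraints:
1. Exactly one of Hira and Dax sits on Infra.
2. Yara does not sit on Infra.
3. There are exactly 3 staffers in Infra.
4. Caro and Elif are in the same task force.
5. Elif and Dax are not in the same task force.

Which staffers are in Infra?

From (2): Yara ∉ Infra.
Suppose Elif ∉ Infra: no assignment then satisfies all the clues, so Elif ∈ Infra.

Infra = {Caro, Elif, Hira}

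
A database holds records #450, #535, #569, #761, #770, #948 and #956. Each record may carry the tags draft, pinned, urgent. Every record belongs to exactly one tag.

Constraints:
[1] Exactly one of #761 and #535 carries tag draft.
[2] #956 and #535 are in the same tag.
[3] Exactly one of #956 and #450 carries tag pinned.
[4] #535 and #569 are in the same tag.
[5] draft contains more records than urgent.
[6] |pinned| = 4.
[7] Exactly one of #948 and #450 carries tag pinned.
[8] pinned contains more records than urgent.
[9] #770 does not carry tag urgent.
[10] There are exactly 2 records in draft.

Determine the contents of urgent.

urgent = {#450}

From (9): #770 ∉ urgent.
Suppose #450 ∉ urgent: no assignment then satisfies all the clues, so #450 ∈ urgent.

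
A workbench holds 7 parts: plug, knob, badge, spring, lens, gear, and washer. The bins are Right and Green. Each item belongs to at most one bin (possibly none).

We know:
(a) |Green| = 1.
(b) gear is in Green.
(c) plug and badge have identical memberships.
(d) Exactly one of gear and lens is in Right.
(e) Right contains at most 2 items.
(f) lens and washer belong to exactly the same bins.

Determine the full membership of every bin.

Right = {lens, washer}; Green = {gear}

From (b): gear ∈ Green.
(a): Green already has 1, so the rest are out.
(d) (exactly one): lens ∈ Right.
(f): washer matches lens: washer ∈ Right.
(e): Right already has 2, so the rest are out.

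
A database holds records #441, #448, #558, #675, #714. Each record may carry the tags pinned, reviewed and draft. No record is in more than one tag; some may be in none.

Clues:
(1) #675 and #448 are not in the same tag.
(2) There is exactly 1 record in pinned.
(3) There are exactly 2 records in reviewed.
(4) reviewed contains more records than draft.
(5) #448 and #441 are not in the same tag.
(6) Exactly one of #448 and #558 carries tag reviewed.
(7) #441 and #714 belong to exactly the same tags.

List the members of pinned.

pinned = {#448}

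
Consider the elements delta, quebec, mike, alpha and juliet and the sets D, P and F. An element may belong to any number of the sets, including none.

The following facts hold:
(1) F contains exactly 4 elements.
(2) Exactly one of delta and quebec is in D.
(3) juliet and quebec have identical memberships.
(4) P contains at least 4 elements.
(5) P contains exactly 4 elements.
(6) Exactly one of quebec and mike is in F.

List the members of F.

F = {alpha, delta, juliet, quebec}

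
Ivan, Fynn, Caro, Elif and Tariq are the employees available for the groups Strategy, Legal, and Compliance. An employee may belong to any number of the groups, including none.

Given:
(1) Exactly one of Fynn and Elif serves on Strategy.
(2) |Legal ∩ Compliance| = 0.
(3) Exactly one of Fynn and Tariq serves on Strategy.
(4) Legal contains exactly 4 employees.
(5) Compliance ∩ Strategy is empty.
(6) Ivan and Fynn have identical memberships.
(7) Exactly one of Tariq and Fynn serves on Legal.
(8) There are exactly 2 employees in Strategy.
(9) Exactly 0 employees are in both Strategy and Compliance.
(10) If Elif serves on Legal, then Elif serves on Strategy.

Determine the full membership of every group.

Strategy = {Elif, Tariq}; Legal = {Caro, Elif, Fynn, Ivan}; Compliance = {}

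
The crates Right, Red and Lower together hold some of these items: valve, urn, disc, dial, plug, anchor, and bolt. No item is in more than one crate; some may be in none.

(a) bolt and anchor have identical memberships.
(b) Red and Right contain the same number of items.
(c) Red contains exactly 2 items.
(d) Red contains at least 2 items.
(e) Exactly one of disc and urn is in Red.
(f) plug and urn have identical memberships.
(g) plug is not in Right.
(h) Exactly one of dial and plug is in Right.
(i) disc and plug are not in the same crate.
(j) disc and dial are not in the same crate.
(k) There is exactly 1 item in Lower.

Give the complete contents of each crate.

Right = {dial, valve}; Red = {plug, urn}; Lower = {disc}

From (g): plug ∉ Right.
(f): urn matches plug: urn ∉ Right.
(h) (exactly one): dial ∈ Right.
(j): disc ∉ Right.
Suppose valve ∉ Right: no assignment then satisfies all the clues, so valve ∈ Right.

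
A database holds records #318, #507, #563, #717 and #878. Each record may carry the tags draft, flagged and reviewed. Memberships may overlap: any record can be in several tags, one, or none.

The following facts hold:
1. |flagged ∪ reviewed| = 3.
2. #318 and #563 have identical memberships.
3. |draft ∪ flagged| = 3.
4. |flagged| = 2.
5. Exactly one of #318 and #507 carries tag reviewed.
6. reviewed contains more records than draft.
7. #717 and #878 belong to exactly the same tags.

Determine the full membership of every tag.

draft = {#507}; flagged = {#717, #878}; reviewed = {#507, #717, #878}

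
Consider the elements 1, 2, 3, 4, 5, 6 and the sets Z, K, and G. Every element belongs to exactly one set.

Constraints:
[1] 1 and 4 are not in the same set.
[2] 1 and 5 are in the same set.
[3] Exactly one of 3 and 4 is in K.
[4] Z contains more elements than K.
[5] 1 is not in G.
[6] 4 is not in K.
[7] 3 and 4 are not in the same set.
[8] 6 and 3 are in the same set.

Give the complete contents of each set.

Z = {1, 2, 5}; K = {3, 6}; G = {4}

From (5): 1 ∉ G.
From (6): 4 ∉ K.
(2): 5 matches 1: 5 ∉ G.
(3) (exactly one): 3 ∈ K.
(8): 6 matches 3: 6 ∉ Z.
(8): 6 matches 3: 6 ∈ K.
Suppose 1 ∉ Z: no assignment then satisfies all the clues, so 1 ∈ Z.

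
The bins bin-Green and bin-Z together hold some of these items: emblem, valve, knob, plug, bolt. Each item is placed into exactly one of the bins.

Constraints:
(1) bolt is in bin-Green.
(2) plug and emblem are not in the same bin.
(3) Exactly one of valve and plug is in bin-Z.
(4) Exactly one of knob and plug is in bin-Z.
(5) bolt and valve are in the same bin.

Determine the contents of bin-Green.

bin-Green = {bolt, emblem, knob, valve}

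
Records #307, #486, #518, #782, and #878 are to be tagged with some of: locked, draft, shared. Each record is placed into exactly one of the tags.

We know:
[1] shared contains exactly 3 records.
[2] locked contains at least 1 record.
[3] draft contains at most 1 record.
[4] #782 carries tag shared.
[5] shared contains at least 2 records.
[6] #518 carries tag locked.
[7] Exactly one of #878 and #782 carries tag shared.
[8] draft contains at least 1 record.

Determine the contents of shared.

From (4): #782 ∈ shared.
From (6): #518 ∈ locked.
(7) (exactly one): #878 ∉ shared.
(1): only 3 candidates remain for shared, so all are in.
(8): only 1 candidates remain for draft, so all are in.

shared = {#307, #486, #782}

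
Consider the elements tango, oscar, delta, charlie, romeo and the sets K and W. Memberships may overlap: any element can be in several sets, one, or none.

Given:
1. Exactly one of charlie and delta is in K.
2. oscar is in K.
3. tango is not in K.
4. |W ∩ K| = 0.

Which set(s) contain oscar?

oscar: K

From (2): oscar ∈ K.
From (3): tango ∉ K.
Suppose oscar ∈ W: no assignment then satisfies all the clues, so oscar ∉ W.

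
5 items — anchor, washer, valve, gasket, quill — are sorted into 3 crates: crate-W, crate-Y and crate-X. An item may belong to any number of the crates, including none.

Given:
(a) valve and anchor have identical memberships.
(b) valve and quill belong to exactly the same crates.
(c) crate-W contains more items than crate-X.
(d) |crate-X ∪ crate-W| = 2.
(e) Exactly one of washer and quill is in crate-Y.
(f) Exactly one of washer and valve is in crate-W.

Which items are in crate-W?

crate-W = {gasket, washer}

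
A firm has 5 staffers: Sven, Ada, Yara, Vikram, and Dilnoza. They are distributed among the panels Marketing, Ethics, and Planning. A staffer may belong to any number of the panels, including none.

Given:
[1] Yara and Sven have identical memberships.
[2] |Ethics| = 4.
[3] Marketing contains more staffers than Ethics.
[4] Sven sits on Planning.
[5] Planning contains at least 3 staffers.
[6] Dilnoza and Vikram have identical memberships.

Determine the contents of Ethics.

Ethics = {Dilnoza, Sven, Vikram, Yara}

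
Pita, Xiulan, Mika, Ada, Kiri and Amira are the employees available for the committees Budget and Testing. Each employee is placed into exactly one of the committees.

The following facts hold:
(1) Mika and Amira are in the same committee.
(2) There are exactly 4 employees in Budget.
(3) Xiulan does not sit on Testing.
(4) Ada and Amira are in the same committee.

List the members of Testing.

Testing = {Kiri, Pita}

From (3): Xiulan ∉ Testing.
Only one committee left: Xiulan ∈ Budget.
Suppose Pita ∉ Testing: no assignment then satisfies all the clues, so Pita ∈ Testing.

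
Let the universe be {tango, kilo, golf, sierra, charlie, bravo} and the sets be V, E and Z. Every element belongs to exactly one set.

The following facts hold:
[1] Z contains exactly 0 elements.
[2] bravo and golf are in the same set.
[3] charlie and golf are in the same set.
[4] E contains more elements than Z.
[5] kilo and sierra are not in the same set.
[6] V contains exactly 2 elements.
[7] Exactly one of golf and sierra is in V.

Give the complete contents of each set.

V = {sierra, tango}; E = {bravo, charlie, golf, kilo}; Z = {}

(1): Z already has 0, so the rest are out.
Suppose tango ∉ V: no assignment then satisfies all the clues, so tango ∈ V.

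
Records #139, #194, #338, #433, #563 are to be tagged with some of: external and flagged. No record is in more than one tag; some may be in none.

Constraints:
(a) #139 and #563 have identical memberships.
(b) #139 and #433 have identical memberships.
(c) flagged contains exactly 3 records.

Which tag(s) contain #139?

#139: flagged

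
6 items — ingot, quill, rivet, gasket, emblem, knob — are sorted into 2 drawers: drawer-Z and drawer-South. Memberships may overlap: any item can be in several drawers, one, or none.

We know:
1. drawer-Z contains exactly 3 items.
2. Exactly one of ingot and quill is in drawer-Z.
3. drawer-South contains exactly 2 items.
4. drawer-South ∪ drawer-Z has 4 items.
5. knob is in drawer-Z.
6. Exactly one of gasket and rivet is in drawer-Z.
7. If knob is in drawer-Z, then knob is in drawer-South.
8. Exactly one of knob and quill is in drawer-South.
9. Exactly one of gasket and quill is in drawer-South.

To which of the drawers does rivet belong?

rivet: drawer-Z

From (5): knob ∈ drawer-Z.
(7): knob ∈ drawer-South.
(8) (exactly one): quill ∉ drawer-South.
(9) (exactly one): gasket ∈ drawer-South.
(3): drawer-South already has 2, so the rest are out.
Suppose rivet ∉ drawer-Z: no assignment then satisfies all the clues, so rivet ∈ drawer-Z.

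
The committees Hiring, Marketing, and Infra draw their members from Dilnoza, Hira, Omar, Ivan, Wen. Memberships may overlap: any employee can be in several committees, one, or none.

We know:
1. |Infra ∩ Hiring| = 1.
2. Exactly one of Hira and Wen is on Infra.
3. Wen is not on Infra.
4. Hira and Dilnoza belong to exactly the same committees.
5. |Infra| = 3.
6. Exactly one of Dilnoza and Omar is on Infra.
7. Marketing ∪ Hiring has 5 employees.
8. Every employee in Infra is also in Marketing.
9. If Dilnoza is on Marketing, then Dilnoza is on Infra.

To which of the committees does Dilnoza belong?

From (3): Wen ∉ Infra.
(2) (exactly one): Hira ∈ Infra.
(4): Dilnoza matches Hira: Dilnoza ∈ Infra.
(6) (exactly one): Omar ∉ Infra.
(8) with Dilnoza ∈ Infra: Dilnoza ∈ Marketing.
(8) with Hira ∈ Infra: Hira ∈ Marketing.
(5): only 3 candidates remain for Infra, so all are in.
(8) with Ivan ∈ Infra: Ivan ∈ Marketing.
Suppose Dilnoza ∈ Hiring: no assignment then satisfies all the clues, so Dilnoza ∉ Hiring.

Dilnoza: Infra, Marketing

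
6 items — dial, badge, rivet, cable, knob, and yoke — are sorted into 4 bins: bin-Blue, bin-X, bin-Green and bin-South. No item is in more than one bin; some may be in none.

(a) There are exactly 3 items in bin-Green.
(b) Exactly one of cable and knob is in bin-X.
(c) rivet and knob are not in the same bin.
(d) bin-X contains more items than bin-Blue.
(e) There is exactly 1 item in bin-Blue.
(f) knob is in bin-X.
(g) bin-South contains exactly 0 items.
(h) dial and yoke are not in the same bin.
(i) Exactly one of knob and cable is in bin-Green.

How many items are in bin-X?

2

From (f): knob ∈ bin-X.
(b) (exactly one): cable ∉ bin-X.
(c): rivet ∉ bin-X.
(g): bin-South already has 0, so the rest are out.
(i) (exactly one): cable ∈ bin-Green.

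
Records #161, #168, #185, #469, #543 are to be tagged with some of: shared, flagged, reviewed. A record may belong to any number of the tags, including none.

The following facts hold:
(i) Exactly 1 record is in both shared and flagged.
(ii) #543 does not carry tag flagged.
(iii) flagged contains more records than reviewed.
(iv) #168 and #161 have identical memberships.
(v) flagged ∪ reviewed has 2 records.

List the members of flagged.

flagged = {#185, #469}

From (ii): #543 ∉ flagged.
Suppose #161 ∈ flagged: no assignment then satisfies all the clues, so #161 ∉ flagged.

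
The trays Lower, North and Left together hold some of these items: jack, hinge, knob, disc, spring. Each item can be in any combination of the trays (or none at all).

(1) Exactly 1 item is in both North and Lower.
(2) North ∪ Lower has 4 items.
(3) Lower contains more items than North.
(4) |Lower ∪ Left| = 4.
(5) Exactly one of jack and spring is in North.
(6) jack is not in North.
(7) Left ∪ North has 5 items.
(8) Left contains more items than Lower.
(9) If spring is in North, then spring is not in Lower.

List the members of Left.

Left = {disc, hinge, jack, knob}

From (6): jack ∉ North.
(5) (exactly one): spring ∈ North.
(9): spring ∉ Lower.
Suppose jack ∉ Left: no assignment then satisfies all the clues, so jack ∈ Left.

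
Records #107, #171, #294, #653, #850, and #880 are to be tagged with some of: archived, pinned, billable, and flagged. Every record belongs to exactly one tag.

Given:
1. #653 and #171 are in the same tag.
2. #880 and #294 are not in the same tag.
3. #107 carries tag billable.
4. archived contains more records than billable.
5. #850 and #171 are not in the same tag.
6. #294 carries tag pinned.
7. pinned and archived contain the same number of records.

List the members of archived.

archived = {#171, #653}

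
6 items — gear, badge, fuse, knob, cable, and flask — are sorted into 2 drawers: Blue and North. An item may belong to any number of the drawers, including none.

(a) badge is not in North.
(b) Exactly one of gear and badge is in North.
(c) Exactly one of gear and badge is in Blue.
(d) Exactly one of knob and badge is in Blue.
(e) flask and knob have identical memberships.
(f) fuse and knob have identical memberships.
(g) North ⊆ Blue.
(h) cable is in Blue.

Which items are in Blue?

Blue = {cable, flask, fuse, gear, knob}

From (a): badge ∉ North.
From (h): cable ∈ Blue.
(b) (exactly one): gear ∈ North.
(g) with gear ∈ North: gear ∈ Blue.
(c) (exactly one): badge ∉ Blue.
(d) (exactly one): knob ∈ Blue.
(e): flask matches knob: flask ∈ Blue.
(f): fuse matches knob: fuse ∈ Blue.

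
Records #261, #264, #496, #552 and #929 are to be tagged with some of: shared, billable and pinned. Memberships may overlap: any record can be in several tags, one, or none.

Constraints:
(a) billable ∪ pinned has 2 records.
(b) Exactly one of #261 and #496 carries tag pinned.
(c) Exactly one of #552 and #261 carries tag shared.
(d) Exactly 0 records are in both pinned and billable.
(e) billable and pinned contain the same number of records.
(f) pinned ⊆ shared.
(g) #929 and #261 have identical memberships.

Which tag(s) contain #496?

#496: pinned, shared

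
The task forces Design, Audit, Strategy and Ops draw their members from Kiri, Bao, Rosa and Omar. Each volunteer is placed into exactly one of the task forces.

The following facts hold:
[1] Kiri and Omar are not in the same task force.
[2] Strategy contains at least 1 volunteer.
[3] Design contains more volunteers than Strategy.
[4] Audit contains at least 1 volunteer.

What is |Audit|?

1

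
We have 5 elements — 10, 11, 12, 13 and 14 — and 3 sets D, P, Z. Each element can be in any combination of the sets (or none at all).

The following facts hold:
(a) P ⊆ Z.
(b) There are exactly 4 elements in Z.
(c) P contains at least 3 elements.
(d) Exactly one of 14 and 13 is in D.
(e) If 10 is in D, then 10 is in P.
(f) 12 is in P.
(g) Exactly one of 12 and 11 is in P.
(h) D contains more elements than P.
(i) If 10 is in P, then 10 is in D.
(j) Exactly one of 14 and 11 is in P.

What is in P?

P = {10, 12, 14}

From (f): 12 ∈ P.
(a) with 12 ∈ P: 12 ∈ Z.
(g) (exactly one): 11 ∉ P.
(j) (exactly one): 14 ∈ P.
(a) with 14 ∈ P: 14 ∈ Z.
Suppose 10 ∉ P: no assignment then satisfies all the clues, so 10 ∈ P.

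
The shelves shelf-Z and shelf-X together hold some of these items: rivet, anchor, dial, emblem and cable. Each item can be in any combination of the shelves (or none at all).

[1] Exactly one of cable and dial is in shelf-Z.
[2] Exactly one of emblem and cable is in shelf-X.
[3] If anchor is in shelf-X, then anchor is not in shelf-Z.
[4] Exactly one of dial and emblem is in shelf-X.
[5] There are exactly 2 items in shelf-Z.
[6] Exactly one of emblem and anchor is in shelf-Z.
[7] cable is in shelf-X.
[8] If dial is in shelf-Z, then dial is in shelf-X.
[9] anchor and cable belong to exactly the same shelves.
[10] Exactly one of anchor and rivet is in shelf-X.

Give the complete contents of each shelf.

shelf-Z = {dial, emblem}; shelf-X = {anchor, cable, dial}

From (7): cable ∈ shelf-X.
(2) (exactly one): emblem ∉ shelf-X.
(4) (exactly one): dial ∈ shelf-X.
(9): anchor matches cable: anchor ∈ shelf-X.
(10) (exactly one): rivet ∉ shelf-X.
(3): anchor ∉ shelf-Z.
(6) (exactly one): emblem ∈ shelf-Z.
(9): cable matches anchor: cable ∉ shelf-Z.
(1) (exactly one): dial ∈ shelf-Z.
(5): shelf-Z already has 2, so the rest are out.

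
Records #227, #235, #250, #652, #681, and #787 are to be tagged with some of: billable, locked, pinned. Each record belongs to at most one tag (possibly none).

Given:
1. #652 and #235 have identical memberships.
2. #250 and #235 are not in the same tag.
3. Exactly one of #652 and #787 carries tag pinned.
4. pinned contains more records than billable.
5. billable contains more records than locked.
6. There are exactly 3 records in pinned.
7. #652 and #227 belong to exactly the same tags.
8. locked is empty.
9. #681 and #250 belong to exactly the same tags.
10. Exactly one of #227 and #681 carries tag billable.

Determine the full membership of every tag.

billable = {#250, #681}; locked = {}; pinned = {#227, #235, #652}

(8): locked already has 0, so the rest are out.
Suppose #227 ∈ billable: no assignment then satisfies all the clues, so #227 ∉ billable.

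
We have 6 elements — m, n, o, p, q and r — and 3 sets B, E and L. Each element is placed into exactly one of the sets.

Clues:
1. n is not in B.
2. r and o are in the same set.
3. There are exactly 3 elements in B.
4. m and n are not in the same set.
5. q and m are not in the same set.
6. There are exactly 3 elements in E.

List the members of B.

B = {m, o, r}

From (1): n ∉ B.
Suppose m ∉ B: no assignment then satisfies all the clues, so m ∈ B.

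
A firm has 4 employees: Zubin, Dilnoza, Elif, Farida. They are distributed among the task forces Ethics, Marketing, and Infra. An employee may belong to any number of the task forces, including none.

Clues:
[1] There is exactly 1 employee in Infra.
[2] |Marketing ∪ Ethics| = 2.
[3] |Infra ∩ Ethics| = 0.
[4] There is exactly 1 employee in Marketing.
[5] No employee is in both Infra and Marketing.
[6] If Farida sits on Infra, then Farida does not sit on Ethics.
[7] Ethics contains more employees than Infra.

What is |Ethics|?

2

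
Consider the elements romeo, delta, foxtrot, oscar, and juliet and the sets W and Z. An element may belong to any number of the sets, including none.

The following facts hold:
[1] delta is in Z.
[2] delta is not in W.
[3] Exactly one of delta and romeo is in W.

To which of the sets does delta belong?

delta: Z

From (1): delta ∈ Z.
From (2): delta ∉ W.
(3) (exactly one): romeo ∈ W.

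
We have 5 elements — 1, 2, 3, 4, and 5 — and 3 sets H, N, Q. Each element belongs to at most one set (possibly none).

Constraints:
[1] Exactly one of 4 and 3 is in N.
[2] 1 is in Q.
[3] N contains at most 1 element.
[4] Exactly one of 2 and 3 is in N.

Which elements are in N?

N = {3}

From (2): 1 ∈ Q.
Suppose 2 ∈ N: no assignment then satisfies all the clues, so 2 ∉ N.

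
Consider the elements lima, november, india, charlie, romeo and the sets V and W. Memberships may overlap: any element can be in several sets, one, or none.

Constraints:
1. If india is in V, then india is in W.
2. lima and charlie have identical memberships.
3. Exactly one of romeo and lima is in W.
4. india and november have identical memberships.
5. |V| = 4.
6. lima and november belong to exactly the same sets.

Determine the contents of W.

W = {charlie, india, lima, november}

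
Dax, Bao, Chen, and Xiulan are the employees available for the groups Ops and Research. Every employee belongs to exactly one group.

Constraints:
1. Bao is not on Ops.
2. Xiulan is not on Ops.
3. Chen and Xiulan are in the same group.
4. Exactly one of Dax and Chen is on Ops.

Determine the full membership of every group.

From (1): Bao ∉ Ops.
From (2): Xiulan ∉ Ops.
(3): Chen matches Xiulan: Chen ∉ Ops.
(4) (exactly one): Dax ∈ Ops.
Only one group left: Bao ∈ Research.
Only one group left: Chen ∈ Research.
Only one group left: Xiulan ∈ Research.

Ops = {Dax}; Research = {Bao, Chen, Xiulan}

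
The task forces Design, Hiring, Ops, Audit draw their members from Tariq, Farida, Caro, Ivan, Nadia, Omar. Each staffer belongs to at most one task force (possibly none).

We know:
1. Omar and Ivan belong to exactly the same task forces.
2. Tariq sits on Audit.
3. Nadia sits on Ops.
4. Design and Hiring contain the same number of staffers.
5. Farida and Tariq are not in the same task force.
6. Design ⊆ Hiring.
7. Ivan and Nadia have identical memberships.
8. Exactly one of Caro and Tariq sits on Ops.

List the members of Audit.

Audit = {Tariq}

From (2): Tariq ∈ Audit.
From (3): Nadia ∈ Ops.
(5): Farida ∉ Audit.
(7): Ivan matches Nadia: Ivan ∉ Design.
(7): Ivan matches Nadia: Ivan ∉ Hiring.
(7): Ivan matches Nadia: Ivan ∈ Ops.
(8) (exactly one): Caro ∈ Ops.
(1): Omar matches Ivan: Omar ∉ Design.
(1): Omar matches Ivan: Omar ∉ Hiring.
(1): Omar matches Ivan: Omar ∈ Ops.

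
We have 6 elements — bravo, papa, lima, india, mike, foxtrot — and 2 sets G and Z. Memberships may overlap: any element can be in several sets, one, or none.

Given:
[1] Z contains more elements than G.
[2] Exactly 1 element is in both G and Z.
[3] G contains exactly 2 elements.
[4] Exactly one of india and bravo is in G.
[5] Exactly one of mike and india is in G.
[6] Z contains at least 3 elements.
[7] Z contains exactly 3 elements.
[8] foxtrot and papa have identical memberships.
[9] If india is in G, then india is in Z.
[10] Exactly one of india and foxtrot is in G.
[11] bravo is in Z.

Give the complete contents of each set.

G = {india, lima}; Z = {bravo, india, mike}

From (11): bravo ∈ Z.
Suppose bravo ∈ G: no assignment then satisfies all the clues, so bravo ∉ G.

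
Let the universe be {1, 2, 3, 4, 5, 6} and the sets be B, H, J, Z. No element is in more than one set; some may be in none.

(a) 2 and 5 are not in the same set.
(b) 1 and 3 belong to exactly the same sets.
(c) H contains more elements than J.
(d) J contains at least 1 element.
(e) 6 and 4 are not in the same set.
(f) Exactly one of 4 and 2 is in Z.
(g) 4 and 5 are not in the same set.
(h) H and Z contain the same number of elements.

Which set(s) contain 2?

2: Z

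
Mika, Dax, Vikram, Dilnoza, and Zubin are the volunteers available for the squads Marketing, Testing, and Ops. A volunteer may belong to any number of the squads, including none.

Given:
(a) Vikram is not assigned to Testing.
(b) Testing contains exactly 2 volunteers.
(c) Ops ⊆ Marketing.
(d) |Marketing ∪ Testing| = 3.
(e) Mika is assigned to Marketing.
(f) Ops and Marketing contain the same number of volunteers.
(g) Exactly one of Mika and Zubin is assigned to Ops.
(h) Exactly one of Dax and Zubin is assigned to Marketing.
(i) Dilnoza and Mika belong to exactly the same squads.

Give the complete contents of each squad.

Marketing = {Dax, Dilnoza, Mika}; Testing = {Dilnoza, Mika}; Ops = {Dax, Dilnoza, Mika}

From (a): Vikram ∉ Testing.
From (e): Mika ∈ Marketing.
(i): Dilnoza matches Mika: Dilnoza ∈ Marketing.
Suppose Mika ∉ Testing: no assignment then satisfies all the clues, so Mika ∈ Testing.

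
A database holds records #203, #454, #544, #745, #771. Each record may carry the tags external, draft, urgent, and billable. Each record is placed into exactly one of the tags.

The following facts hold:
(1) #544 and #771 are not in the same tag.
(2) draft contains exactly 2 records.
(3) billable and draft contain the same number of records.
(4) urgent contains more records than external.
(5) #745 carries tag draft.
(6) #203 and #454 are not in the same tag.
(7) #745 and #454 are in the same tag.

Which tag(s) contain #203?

#203: billable

From (5): #745 ∈ draft.
(7): #454 matches #745: #454 ∉ external.
(7): #454 matches #745: #454 ∈ draft.
(2): draft already has 2, so the rest are out.
Suppose #203 ∈ external: no assignment then satisfies all the clues, so #203 ∉ external.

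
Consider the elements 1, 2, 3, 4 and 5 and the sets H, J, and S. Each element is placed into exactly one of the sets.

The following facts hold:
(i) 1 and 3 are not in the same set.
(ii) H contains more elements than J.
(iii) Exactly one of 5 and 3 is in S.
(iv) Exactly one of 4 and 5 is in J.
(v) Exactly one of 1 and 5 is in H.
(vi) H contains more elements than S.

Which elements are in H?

H = {1, 2, 4}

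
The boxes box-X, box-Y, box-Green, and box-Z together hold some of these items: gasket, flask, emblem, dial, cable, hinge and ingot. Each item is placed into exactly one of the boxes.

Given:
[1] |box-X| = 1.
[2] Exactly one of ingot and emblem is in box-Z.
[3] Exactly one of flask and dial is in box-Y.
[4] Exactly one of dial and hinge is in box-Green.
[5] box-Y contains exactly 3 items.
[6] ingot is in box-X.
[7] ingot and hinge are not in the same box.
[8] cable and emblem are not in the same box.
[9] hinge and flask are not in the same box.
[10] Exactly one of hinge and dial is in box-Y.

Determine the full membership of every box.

box-X = {ingot}; box-Y = {cable, dial, gasket}; box-Green = {hinge}; box-Z = {emblem, flask}

From (6): ingot ∈ box-X.
(1): box-X already has 1, so the rest are out.
(2) (exactly one): emblem ∈ box-Z.
(8): cable ∉ box-Z.
Suppose gasket ∉ box-Y: no assignment then satisfies all the clues, so gasket ∈ box-Y.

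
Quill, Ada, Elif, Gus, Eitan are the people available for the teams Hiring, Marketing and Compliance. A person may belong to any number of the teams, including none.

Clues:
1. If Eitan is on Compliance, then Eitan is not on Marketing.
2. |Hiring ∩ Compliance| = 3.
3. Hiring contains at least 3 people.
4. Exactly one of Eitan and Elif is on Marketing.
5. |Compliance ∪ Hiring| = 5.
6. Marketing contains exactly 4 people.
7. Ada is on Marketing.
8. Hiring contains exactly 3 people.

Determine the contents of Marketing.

From (7): Ada ∈ Marketing.
Suppose Quill ∉ Marketing: no assignment then satisfies all the clues, so Quill ∈ Marketing.

Marketing = {Ada, Elif, Gus, Quill}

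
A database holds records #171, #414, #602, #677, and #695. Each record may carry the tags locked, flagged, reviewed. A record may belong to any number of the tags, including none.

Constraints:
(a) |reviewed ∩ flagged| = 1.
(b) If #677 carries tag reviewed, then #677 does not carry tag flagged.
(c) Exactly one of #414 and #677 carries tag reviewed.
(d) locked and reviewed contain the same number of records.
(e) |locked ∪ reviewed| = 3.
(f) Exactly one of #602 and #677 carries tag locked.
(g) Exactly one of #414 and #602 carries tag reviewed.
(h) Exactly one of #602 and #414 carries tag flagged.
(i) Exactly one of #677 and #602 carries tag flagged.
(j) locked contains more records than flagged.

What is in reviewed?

reviewed = {#602, #677}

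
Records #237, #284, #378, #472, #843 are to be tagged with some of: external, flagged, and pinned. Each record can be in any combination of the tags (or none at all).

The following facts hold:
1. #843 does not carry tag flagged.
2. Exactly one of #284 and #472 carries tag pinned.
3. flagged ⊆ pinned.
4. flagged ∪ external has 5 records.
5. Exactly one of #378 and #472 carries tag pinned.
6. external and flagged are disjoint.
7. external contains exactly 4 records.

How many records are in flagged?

1

From (1): #843 ∉ flagged.
Suppose #843 ∉ external: no assignment then satisfies all the clues, so #843 ∈ external.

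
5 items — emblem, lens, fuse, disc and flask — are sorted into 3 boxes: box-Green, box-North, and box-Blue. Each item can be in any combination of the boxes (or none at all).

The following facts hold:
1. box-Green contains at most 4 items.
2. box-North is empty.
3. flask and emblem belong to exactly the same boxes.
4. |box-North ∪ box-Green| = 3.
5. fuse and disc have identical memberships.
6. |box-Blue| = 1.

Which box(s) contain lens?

lens: box-Blue, box-Green

(2): box-North already has 0, so the rest are out.
Suppose lens ∉ box-Green: no assignment then satisfies all the clues, so lens ∈ box-Green.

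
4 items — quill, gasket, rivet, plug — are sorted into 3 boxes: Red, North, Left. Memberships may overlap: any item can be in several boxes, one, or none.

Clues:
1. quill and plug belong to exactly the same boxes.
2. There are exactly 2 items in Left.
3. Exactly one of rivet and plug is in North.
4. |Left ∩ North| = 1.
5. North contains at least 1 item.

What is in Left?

Left = {gasket, rivet}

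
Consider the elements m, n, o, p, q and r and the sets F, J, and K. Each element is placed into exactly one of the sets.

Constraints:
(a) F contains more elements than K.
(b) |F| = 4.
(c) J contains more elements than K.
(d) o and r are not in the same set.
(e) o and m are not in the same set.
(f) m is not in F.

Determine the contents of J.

From (f): m ∉ F.
Suppose m ∉ J: no assignment then satisfies all the clues, so m ∈ J.

J = {m, r}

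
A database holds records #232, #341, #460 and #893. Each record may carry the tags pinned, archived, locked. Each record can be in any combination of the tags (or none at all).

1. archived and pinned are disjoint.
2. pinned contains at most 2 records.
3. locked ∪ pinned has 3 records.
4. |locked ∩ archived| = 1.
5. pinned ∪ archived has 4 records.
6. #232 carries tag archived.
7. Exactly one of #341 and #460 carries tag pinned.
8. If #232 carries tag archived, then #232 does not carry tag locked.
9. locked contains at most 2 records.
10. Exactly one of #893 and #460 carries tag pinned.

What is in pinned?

pinned = {#341, #893}

From (6): #232 ∈ archived.
(1) (disjoint): #232 ∉ pinned.
(8): #232 ∉ locked.
Suppose #341 ∉ pinned: no assignment then satisfies all the clues, so #341 ∈ pinned.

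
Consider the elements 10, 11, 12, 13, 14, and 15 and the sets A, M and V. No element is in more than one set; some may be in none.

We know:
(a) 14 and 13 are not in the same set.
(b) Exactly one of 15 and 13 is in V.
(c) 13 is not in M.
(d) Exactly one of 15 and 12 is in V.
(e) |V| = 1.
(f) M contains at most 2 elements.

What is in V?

V = {15}

From (c): 13 ∉ M.
Suppose 10 ∈ V: no assignment then satisfies all the clues, so 10 ∉ V.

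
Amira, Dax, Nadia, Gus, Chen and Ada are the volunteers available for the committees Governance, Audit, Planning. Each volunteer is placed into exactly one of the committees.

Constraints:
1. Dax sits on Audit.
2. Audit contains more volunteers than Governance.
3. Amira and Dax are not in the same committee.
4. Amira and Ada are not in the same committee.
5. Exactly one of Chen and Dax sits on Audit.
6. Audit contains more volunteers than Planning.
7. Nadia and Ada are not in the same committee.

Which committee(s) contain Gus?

Gus: Audit

From (1): Dax ∈ Audit.
(3): Amira ∉ Audit.
(5) (exactly one): Chen ∉ Audit.
Suppose Gus ∈ Governance: no assignment then satisfies all the clues, so Gus ∉ Governance.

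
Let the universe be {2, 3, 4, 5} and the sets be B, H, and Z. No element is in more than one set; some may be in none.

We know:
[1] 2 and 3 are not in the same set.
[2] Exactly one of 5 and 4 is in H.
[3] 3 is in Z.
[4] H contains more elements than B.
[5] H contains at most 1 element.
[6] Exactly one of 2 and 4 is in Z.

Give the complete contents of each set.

B = {}; H = {5}; Z = {3, 4}

From (3): 3 ∈ Z.
(1): 2 ∉ Z.
(6) (exactly one): 4 ∈ Z.
(2) (exactly one): 5 ∈ H.
(5): H already has 1, so the rest are out.
Suppose 2 ∈ B: no assignment then satisfies all the clues, so 2 ∉ B.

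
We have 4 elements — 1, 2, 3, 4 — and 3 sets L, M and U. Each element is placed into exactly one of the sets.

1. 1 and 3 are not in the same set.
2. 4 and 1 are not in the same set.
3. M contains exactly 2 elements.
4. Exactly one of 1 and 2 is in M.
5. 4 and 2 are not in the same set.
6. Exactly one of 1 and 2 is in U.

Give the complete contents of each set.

L = {4}; M = {2, 3}; U = {1}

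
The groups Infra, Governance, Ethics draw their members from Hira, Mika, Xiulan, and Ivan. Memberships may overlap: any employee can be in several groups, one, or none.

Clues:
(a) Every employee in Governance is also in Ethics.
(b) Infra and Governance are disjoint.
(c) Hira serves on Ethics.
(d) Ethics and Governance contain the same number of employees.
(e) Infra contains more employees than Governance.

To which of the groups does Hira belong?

Hira: Ethics, Governance

From (c): Hira ∈ Ethics.
Suppose Hira ∈ Infra: no assignment then satisfies all the clues, so Hira ∉ Infra.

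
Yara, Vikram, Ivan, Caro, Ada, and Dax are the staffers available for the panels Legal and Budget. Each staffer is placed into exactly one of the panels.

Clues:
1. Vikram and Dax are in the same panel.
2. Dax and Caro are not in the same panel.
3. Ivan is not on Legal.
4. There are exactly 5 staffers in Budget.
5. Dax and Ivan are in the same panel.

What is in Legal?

Legal = {Caro}

From (3): Ivan ∉ Legal.
(5): Dax matches Ivan: Dax ∉ Legal.
Only one panel left: Ivan ∈ Budget.
Only one panel left: Dax ∈ Budget.
(1): Vikram matches Dax: Vikram ∉ Legal.
(1): Vikram matches Dax: Vikram ∈ Budget.
(2): Caro ∉ Budget.
(4): only 5 candidates remain for Budget, so all are in.
Only one panel left: Caro ∈ Legal.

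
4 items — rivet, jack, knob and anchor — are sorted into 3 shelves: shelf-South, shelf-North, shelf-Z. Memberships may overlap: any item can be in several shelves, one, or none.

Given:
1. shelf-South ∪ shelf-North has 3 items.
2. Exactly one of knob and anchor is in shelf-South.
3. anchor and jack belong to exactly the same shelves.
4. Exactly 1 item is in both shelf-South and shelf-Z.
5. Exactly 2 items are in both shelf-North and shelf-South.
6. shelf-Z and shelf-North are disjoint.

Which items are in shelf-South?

shelf-South = {anchor, jack, rivet}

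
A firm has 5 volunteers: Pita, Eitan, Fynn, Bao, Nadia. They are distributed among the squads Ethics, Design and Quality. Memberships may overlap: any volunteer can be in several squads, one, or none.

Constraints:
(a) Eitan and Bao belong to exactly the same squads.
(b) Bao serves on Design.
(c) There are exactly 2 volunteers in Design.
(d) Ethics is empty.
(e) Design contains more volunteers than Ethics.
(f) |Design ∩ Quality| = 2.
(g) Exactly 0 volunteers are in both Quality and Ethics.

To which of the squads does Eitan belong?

From (b): Bao ∈ Design.
(a): Eitan matches Bao: Eitan ∈ Design.
(c): Design already has 2, so the rest are out.
(d): Ethics already has 0, so the rest are out.
Suppose Eitan ∉ Quality: no assignment then satisfies all the clues, so Eitan ∈ Quality.

Eitan: Design, Quality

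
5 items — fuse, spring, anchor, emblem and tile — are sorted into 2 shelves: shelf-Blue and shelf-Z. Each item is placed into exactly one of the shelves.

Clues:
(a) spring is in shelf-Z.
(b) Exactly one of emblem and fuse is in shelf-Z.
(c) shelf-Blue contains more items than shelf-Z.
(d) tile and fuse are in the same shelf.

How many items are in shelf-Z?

2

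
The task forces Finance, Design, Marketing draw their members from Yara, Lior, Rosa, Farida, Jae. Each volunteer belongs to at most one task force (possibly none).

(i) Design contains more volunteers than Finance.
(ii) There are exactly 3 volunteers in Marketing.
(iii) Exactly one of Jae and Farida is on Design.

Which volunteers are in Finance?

Finance = {}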